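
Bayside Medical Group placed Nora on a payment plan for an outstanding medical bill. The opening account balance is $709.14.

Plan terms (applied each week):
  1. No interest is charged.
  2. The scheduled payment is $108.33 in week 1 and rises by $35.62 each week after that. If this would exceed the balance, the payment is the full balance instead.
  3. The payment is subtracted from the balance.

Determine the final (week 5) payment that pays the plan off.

$62.10

Week 1: opening $709.14; payment $108.33; balance $600.81
Week 2: opening $600.81; payment $143.95; balance $456.86
Week 3: opening $456.86; payment $179.57; balance $277.29
Week 4: opening $277.29; payment $215.19; balance $62.10
Week 5: opening $62.10; payment $62.10; balance $0.00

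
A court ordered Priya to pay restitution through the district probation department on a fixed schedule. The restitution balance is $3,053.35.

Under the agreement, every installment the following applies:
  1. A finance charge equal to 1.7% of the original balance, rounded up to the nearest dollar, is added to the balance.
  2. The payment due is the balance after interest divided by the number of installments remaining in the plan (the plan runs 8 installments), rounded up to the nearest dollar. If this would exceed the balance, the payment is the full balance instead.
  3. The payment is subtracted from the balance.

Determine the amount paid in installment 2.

# | Opening | Interest | Payment | End bal
1 | $3,053.35 | $52.00 | $389.00 | $2,716.35
2 | $2,716.35 | $52.00 | $396.00 | $2,372.35

$396.00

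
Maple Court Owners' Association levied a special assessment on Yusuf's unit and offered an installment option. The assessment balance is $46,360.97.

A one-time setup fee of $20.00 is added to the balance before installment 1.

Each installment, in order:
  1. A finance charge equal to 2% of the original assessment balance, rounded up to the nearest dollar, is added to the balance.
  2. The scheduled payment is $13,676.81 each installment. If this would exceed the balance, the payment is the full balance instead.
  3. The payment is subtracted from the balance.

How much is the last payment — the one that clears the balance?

# | Opening | Interest | Payment | End bal
1 | $46,380.97 | $928.00 | $13,676.81 | $33,632.16
2 | $33,632.16 | $928.00 | $13,676.81 | $20,883.35
3 | $20,883.35 | $928.00 | $13,676.81 | $8,134.54
4 | $8,134.54 | $928.00 | $9,062.54 | $0.00

$9,062.54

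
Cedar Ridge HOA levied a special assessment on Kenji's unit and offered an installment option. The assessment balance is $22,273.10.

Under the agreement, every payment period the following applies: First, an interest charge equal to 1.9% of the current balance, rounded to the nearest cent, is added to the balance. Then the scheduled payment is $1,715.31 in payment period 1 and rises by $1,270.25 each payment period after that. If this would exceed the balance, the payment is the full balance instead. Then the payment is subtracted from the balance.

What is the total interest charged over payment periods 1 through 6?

$1,671.80

Payment period 1: opening $22,273.10; interest $423.19 → $22,696.29; payment $1,715.31; balance $20,980.98
Payment period 2: opening $20,980.98; interest $398.64 → $21,379.62; payment $2,985.56; balance $18,394.06
Payment period 3: opening $18,394.06; interest $349.49 → $18,743.55; payment $4,255.81; balance $14,487.74
Payment period 4: opening $14,487.74; interest $275.27 → $14,763.01; payment $5,526.06; balance $9,236.95
Payment period 5: opening $9,236.95; interest $175.50 → $9,412.45; payment $6,796.31; balance $2,616.14
Payment period 6: opening $2,616.14; interest $49.71 → $2,665.85; payment $2,665.85; balance $0.00
Total interest: $423.19 + $398.64 + $349.49 + $275.27 + $175.50 + $49.71 = $1,671.80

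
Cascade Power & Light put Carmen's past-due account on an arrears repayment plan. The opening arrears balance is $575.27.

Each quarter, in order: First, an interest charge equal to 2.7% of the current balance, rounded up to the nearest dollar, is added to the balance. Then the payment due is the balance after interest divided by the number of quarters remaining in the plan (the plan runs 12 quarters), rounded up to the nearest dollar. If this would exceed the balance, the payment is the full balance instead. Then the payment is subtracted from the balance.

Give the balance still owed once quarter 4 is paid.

$426.27

Quarter 1: $575.27 +$16.00 interest = $591.27; pay $50.00 → $541.27
Quarter 2: $541.27 +$15.00 interest = $556.27; pay $51.00 → $505.27
Quarter 3: $505.27 +$14.00 interest = $519.27; pay $52.00 → $467.27
Quarter 4: $467.27 +$13.00 interest = $480.27; pay $54.00 → $426.27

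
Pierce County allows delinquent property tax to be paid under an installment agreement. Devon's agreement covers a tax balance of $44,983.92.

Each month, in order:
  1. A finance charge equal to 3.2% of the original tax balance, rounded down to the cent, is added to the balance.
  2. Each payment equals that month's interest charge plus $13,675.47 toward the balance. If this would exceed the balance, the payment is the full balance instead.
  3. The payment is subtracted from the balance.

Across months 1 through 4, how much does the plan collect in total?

$50,741.84

# | Opening | Interest | Payment | End bal
1 | $44,983.92 | $1,439.48 | $15,114.95 | $31,308.45
2 | $31,308.45 | $1,439.48 | $15,114.95 | $17,632.98
3 | $17,632.98 | $1,439.48 | $15,114.95 | $3,957.51
4 | $3,957.51 | $1,439.48 | $5,396.99 | $0.00
Total paid: $50,741.84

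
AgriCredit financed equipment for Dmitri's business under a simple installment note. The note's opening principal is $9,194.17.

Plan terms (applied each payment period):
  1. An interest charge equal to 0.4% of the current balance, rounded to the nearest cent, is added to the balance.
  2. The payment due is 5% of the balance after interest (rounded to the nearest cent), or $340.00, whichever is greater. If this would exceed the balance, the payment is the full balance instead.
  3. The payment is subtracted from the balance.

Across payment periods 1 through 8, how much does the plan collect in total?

$3,155.97

Payment period 1: $9,194.17 +$36.78 interest = $9,230.95; pay $461.55 → $8,769.40
Payment period 2: $8,769.40 +$35.08 interest = $8,804.48; pay $440.22 → $8,364.26
Payment period 3: $8,364.26 +$33.46 interest = $8,397.72; pay $419.89 → $7,977.83
Payment period 4: $7,977.83 +$31.91 interest = $8,009.74; pay $400.49 → $7,609.25
Payment period 5: $7,609.25 +$30.44 interest = $7,639.69; pay $381.98 → $7,257.71
Payment period 6: $7,257.71 +$29.03 interest = $7,286.74; pay $364.34 → $6,922.40
Payment period 7: $6,922.40 +$27.69 interest = $6,950.09; pay $347.50 → $6,602.59
Payment period 8: $6,602.59 +$26.41 interest = $6,629.00; pay $340.00 → $6,289.00
Total paid: $3,155.97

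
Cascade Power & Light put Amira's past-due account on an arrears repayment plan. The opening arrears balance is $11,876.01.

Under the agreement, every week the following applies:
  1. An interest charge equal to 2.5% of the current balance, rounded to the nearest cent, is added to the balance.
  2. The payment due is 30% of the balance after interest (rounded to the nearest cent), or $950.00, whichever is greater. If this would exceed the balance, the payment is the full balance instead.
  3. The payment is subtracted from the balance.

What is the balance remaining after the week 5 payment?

$2,258.30

Week 1: opening $11,876.01; interest $296.90 → $12,172.91; payment $3,651.87; balance $8,521.04
Week 2: opening $8,521.04; interest $213.03 → $8,734.07; payment $2,620.22; balance $6,113.85
Week 3: opening $6,113.85; interest $152.85 → $6,266.70; payment $1,880.01; balance $4,386.69
Week 4: opening $4,386.69; interest $109.67 → $4,496.36; payment $1,348.91; balance $3,147.45
Week 5: opening $3,147.45; interest $78.69 → $3,226.14; payment $967.84; balance $2,258.30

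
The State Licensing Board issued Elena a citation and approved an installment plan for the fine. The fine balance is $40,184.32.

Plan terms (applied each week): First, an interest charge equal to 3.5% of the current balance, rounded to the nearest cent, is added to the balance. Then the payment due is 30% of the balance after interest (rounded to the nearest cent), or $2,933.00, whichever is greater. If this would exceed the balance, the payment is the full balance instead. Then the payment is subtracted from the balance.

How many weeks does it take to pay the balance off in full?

8

Week 1: opening $40,184.32; interest $1,406.45 → $41,590.77; payment $12,477.23; balance $29,113.54
Week 2: opening $29,113.54; interest $1,018.97 → $30,132.51; payment $9,039.75; balance $21,092.76
Week 3: opening $21,092.76; interest $738.25 → $21,831.01; payment $6,549.30; balance $15,281.71
Week 4: opening $15,281.71; interest $534.86 → $15,816.57; payment $4,744.97; balance $11,071.60
Week 5: opening $11,071.60; interest $387.51 → $11,459.11; payment $3,437.73; balance $8,021.38
Week 6: opening $8,021.38; interest $280.75 → $8,302.13; payment $2,933.00; balance $5,369.13
Week 7: opening $5,369.13; interest $187.92 → $5,557.05; payment $2,933.00; balance $2,624.05
Week 8: opening $2,624.05; interest $91.84 → $2,715.89; payment $2,715.89; balance $0.00
Balance reaches $0.00 in week 8.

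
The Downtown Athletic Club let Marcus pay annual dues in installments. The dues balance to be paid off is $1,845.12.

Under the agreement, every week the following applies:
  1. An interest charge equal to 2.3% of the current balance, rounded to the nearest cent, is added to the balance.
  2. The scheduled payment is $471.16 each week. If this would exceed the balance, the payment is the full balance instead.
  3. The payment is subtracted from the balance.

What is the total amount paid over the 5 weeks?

Week 1: opening $1,845.12; interest $42.44 → $1,887.56; payment $471.16; balance $1,416.40
Week 2: opening $1,416.40; interest $32.58 → $1,448.98; payment $471.16; balance $977.82
Week 3: opening $977.82; interest $22.49 → $1,000.31; payment $471.16; balance $529.15
Week 4: opening $529.15; interest $12.17 → $541.32; payment $471.16; balance $70.16
Week 5: opening $70.16; interest $1.61 → $71.77; payment $71.77; balance $0.00
Total paid: $1,956.41

$1,956.41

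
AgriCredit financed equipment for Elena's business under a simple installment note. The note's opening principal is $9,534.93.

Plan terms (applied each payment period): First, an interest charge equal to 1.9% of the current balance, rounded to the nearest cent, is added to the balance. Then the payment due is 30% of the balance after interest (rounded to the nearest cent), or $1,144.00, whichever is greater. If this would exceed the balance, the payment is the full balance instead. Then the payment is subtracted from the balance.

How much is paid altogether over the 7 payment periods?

$10,076.00

# | Opening | Interest | Payment | End bal
1 | $9,534.93 | $181.16 | $2,914.83 | $6,801.26
2 | $6,801.26 | $129.22 | $2,079.14 | $4,851.34
3 | $4,851.34 | $92.18 | $1,483.06 | $3,460.46
4 | $3,460.46 | $65.75 | $1,144.00 | $2,382.21
5 | $2,382.21 | $45.26 | $1,144.00 | $1,283.47
6 | $1,283.47 | $24.39 | $1,144.00 | $163.86
7 | $163.86 | $3.11 | $166.97 | $0.00
Total paid: $10,076.00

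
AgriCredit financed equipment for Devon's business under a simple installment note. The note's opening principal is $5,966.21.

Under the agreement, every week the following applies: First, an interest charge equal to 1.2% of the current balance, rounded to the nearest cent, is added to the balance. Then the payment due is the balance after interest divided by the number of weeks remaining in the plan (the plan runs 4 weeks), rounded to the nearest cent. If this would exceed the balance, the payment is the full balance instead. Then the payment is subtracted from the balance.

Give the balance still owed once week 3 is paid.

Week 1: $5,966.21 +$71.59 interest = $6,037.80; pay $1,509.45 → $4,528.35
Week 2: $4,528.35 +$54.34 interest = $4,582.69; pay $1,527.56 → $3,055.13
Week 3: $3,055.13 +$36.66 interest = $3,091.79; pay $1,545.90 → $1,545.89

$1,545.89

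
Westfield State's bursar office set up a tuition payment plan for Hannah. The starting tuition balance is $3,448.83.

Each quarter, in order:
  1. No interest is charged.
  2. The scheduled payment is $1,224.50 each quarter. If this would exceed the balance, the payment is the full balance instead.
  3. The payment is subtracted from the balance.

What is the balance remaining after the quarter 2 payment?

$999.83

# | Opening | Payment | End bal
1 | $3,448.83 | $1,224.50 | $2,224.33
2 | $2,224.33 | $1,224.50 | $999.83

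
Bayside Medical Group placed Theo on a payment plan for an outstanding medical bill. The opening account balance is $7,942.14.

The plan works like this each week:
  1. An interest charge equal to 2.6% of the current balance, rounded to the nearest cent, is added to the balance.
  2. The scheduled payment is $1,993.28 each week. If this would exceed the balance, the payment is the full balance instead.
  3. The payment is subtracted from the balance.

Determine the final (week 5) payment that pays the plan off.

$524.71

Week 1: $7,942.14 +$206.50 interest = $8,148.64; pay $1,993.28 → $6,155.36
Week 2: $6,155.36 +$160.04 interest = $6,315.40; pay $1,993.28 → $4,322.12
Week 3: $4,322.12 +$112.38 interest = $4,434.50; pay $1,993.28 → $2,441.22
Week 4: $2,441.22 +$63.47 interest = $2,504.69; pay $1,993.28 → $511.41
Week 5: $511.41 +$13.30 interest = $524.71; pay $524.71 → $0.00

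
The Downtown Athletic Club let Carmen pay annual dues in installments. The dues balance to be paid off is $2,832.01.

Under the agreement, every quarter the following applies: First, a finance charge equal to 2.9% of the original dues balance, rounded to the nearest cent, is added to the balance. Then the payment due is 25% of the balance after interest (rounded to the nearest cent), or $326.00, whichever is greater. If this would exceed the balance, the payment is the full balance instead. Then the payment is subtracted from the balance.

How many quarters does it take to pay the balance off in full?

# | Opening | Interest | Payment | End bal
1 | $2,832.01 | $82.13 | $728.54 | $2,185.60
2 | $2,185.60 | $82.13 | $566.93 | $1,700.80
3 | $1,700.80 | $82.13 | $445.73 | $1,337.20
4 | $1,337.20 | $82.13 | $354.83 | $1,064.50
5 | $1,064.50 | $82.13 | $326.00 | $820.63
6 | $820.63 | $82.13 | $326.00 | $576.76
7 | $576.76 | $82.13 | $326.00 | $332.89
8 | $332.89 | $82.13 | $326.00 | $89.02
9 | $89.02 | $82.13 | $171.15 | $0.00
Balance reaches $0.00 in quarter 9.

9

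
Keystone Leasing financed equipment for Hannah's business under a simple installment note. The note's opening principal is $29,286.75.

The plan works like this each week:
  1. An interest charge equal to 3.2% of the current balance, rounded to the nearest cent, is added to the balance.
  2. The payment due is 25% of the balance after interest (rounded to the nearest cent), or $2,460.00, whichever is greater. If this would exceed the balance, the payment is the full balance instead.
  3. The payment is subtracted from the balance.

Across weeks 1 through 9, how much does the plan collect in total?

Week 1: opening $29,286.75; interest $937.18 → $30,223.93; payment $7,555.98; balance $22,667.95
Week 2: opening $22,667.95; interest $725.37 → $23,393.32; payment $5,848.33; balance $17,544.99
Week 3: opening $17,544.99; interest $561.44 → $18,106.43; payment $4,526.61; balance $13,579.82
Week 4: opening $13,579.82; interest $434.55 → $14,014.37; payment $3,503.59; balance $10,510.78
Week 5: opening $10,510.78; interest $336.34 → $10,847.12; payment $2,711.78; balance $8,135.34
Week 6: opening $8,135.34; interest $260.33 → $8,395.67; payment $2,460.00; balance $5,935.67
Week 7: opening $5,935.67; interest $189.94 → $6,125.61; payment $2,460.00; balance $3,665.61
Week 8: opening $3,665.61; interest $117.30 → $3,782.91; payment $2,460.00; balance $1,322.91
Week 9: opening $1,322.91; interest $42.33 → $1,365.24; payment $1,365.24; balance $0.00
Total paid: $32,891.53

$32,891.53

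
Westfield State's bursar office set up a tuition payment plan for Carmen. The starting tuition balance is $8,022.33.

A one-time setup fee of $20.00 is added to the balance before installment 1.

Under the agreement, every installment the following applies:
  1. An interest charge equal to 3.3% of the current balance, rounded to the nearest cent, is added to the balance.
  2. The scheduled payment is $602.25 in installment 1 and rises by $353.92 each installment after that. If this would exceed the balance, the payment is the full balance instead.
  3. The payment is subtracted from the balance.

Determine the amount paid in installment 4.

Installment 1: $8,042.33 +$265.40 interest = $8,307.73; pay $602.25 → $7,705.48
Installment 2: $7,705.48 +$254.28 interest = $7,959.76; pay $956.17 → $7,003.59
Installment 3: $7,003.59 +$231.12 interest = $7,234.71; pay $1,310.09 → $5,924.62
Installment 4: $5,924.62 +$195.51 interest = $6,120.13; pay $1,664.01 → $4,456.12

$1,664.01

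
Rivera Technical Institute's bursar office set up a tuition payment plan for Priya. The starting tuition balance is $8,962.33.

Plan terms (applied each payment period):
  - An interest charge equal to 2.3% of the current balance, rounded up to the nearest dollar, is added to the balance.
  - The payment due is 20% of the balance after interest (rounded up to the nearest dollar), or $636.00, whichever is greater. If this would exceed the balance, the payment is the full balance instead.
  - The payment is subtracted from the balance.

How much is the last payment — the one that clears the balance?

Payment period 1: $8,962.33 +$207.00 interest = $9,169.33; pay $1,834.00 → $7,335.33
Payment period 2: $7,335.33 +$169.00 interest = $7,504.33; pay $1,501.00 → $6,003.33
Payment period 3: $6,003.33 +$139.00 interest = $6,142.33; pay $1,229.00 → $4,913.33
Payment period 4: $4,913.33 +$114.00 interest = $5,027.33; pay $1,006.00 → $4,021.33
Payment period 5: $4,021.33 +$93.00 interest = $4,114.33; pay $823.00 → $3,291.33
Payment period 6: $3,291.33 +$76.00 interest = $3,367.33; pay $674.00 → $2,693.33
Payment period 7: $2,693.33 +$62.00 interest = $2,755.33; pay $636.00 → $2,119.33
Payment period 8: $2,119.33 +$49.00 interest = $2,168.33; pay $636.00 → $1,532.33
Payment period 9: $1,532.33 +$36.00 interest = $1,568.33; pay $636.00 → $932.33
Payment period 10: $932.33 +$22.00 interest = $954.33; pay $636.00 → $318.33
Payment period 11: $318.33 +$8.00 interest = $326.33; pay $326.33 → $0.00

$326.33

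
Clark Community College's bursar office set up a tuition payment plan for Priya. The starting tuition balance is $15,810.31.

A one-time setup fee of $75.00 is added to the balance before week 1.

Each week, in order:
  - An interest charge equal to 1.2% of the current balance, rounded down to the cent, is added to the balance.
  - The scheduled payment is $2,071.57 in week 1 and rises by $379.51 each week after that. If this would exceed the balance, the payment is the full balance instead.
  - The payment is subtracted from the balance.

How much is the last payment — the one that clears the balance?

$2,440.13

Week 1: opening $15,885.31; interest $190.62 → $16,075.93; payment $2,071.57; balance $14,004.36
Week 2: opening $14,004.36; interest $168.05 → $14,172.41; payment $2,451.08; balance $11,721.33
Week 3: opening $11,721.33; interest $140.65 → $11,861.98; payment $2,830.59; balance $9,031.39
Week 4: opening $9,031.39; interest $108.37 → $9,139.76; payment $3,210.10; balance $5,929.66
Week 5: opening $5,929.66; interest $71.15 → $6,000.81; payment $3,589.61; balance $2,411.20
Week 6: opening $2,411.20; interest $28.93 → $2,440.13; payment $2,440.13; balance $0.00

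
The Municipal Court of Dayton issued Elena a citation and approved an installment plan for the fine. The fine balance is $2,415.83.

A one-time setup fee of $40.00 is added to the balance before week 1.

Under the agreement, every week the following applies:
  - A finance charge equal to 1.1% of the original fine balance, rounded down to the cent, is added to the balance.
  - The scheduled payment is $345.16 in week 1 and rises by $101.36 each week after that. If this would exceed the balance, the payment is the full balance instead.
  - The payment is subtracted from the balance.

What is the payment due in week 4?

Week 1: $2,455.83 +$26.57 interest = $2,482.40; pay $345.16 → $2,137.24
Week 2: $2,137.24 +$26.57 interest = $2,163.81; pay $446.52 → $1,717.29
Week 3: $1,717.29 +$26.57 interest = $1,743.86; pay $547.88 → $1,195.98
Week 4: $1,195.98 +$26.57 interest = $1,222.55; pay $649.24 → $573.31

$649.24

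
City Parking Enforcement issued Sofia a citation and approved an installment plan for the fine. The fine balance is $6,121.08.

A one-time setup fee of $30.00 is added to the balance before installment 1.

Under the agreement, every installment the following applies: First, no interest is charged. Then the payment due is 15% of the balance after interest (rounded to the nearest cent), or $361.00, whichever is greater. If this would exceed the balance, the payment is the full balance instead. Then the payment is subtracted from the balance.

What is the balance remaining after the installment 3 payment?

$3,777.54

Installment 1: $6,151.08 − $922.66 → $5,228.42
Installment 2: $5,228.42 − $784.26 → $4,444.16
Installment 3: $4,444.16 − $666.62 → $3,777.54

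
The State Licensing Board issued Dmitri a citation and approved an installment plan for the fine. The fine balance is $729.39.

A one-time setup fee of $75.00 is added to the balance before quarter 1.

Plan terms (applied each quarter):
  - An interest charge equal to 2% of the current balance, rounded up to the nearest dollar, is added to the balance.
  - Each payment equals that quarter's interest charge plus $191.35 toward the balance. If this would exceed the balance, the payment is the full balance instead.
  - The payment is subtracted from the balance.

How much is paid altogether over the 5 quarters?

Quarter 1: opening $804.39; interest $17.00 → $821.39; payment $208.35; balance $613.04
Quarter 2: opening $613.04; interest $13.00 → $626.04; payment $204.35; balance $421.69
Quarter 3: opening $421.69; interest $9.00 → $430.69; payment $200.35; balance $230.34
Quarter 4: opening $230.34; interest $5.00 → $235.34; payment $196.35; balance $38.99
Quarter 5: opening $38.99; interest $1.00 → $39.99; payment $39.99; balance $0.00
Total paid: $849.39

$849.39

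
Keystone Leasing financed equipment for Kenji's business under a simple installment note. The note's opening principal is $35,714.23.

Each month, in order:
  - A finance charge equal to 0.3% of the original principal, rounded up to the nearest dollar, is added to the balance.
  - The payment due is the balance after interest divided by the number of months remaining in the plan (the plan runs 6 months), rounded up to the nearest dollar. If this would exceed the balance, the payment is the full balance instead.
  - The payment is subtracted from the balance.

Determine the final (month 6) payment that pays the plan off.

$6,216.23

Month 1: $35,714.23 +$108.00 interest = $35,822.23; pay $5,971.00 → $29,851.23
Month 2: $29,851.23 +$108.00 interest = $29,959.23; pay $5,992.00 → $23,967.23
Month 3: $23,967.23 +$108.00 interest = $24,075.23; pay $6,019.00 → $18,056.23
Month 4: $18,056.23 +$108.00 interest = $18,164.23; pay $6,055.00 → $12,109.23
Month 5: $12,109.23 +$108.00 interest = $12,217.23; pay $6,109.00 → $6,108.23
Month 6: $6,108.23 +$108.00 interest = $6,216.23; pay $6,216.23 → $0.00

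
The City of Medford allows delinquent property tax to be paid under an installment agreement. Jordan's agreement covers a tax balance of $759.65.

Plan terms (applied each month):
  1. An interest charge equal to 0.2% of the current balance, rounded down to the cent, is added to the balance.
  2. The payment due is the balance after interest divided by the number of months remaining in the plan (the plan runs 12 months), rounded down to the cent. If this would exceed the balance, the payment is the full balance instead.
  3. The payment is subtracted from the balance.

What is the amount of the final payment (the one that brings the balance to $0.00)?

Month 1: $759.65 +$1.51 interest = $761.16; pay $63.43 → $697.73
Month 2: $697.73 +$1.39 interest = $699.12; pay $63.55 → $635.57
Month 3: $635.57 +$1.27 interest = $636.84; pay $63.68 → $573.16
Month 4: $573.16 +$1.14 interest = $574.30; pay $63.81 → $510.49
Month 5: $510.49 +$1.02 interest = $511.51; pay $63.93 → $447.58
Month 6: $447.58 +$0.89 interest = $448.47; pay $64.06 → $384.41
Month 7: $384.41 +$0.76 interest = $385.17; pay $64.19 → $320.98
Month 8: $320.98 +$0.64 interest = $321.62; pay $64.32 → $257.30
Month 9: $257.30 +$0.51 interest = $257.81; pay $64.45 → $193.36
Month 10: $193.36 +$0.38 interest = $193.74; pay $64.58 → $129.16
Month 11: $129.16 +$0.25 interest = $129.41; pay $64.70 → $64.71
Month 12: $64.71 +$0.12 interest = $64.83; pay $64.83 → $0.00

$64.83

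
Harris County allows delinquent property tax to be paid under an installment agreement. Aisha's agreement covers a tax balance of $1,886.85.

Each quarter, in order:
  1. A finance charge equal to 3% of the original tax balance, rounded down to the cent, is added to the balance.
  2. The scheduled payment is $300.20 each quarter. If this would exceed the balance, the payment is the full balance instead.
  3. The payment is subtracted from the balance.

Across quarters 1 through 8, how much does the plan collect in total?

Quarter 1: $1,886.85 +$56.60 interest = $1,943.45; pay $300.20 → $1,643.25
Quarter 2: $1,643.25 +$56.60 interest = $1,699.85; pay $300.20 → $1,399.65
Quarter 3: $1,399.65 +$56.60 interest = $1,456.25; pay $300.20 → $1,156.05
Quarter 4: $1,156.05 +$56.60 interest = $1,212.65; pay $300.20 → $912.45
Quarter 5: $912.45 +$56.60 interest = $969.05; pay $300.20 → $668.85
Quarter 6: $668.85 +$56.60 interest = $725.45; pay $300.20 → $425.25
Quarter 7: $425.25 +$56.60 interest = $481.85; pay $300.20 → $181.65
Quarter 8: $181.65 +$56.60 interest = $238.25; pay $238.25 → $0.00
Total paid: $2,339.65

$2,339.65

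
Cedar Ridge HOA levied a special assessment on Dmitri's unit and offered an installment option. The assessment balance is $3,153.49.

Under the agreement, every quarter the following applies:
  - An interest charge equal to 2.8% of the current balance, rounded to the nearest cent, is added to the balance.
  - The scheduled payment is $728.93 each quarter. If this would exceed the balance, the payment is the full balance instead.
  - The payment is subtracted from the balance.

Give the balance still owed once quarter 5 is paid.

# | Opening | Interest | Payment | End bal
1 | $3,153.49 | $88.30 | $728.93 | $2,512.86
2 | $2,512.86 | $70.36 | $728.93 | $1,854.29
3 | $1,854.29 | $51.92 | $728.93 | $1,177.28
4 | $1,177.28 | $32.96 | $728.93 | $481.31
5 | $481.31 | $13.48 | $494.79 | $0.00

$0.00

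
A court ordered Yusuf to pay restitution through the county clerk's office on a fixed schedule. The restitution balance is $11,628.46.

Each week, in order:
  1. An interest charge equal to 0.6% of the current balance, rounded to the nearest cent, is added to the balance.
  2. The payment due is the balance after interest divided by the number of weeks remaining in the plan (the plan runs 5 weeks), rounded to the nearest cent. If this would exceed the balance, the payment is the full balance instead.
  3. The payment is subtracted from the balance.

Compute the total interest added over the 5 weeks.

$210.99

Week 1: opening $11,628.46; interest $69.77 → $11,698.23; payment $2,339.65; balance $9,358.58
Week 2: opening $9,358.58; interest $56.15 → $9,414.73; payment $2,353.68; balance $7,061.05
Week 3: opening $7,061.05; interest $42.37 → $7,103.42; payment $2,367.81; balance $4,735.61
Week 4: opening $4,735.61; interest $28.41 → $4,764.02; payment $2,382.01; balance $2,382.01
Week 5: opening $2,382.01; interest $14.29 → $2,396.30; payment $2,396.30; balance $0.00
Total interest: $69.77 + $56.15 + $42.37 + $28.41 + $14.29 = $210.99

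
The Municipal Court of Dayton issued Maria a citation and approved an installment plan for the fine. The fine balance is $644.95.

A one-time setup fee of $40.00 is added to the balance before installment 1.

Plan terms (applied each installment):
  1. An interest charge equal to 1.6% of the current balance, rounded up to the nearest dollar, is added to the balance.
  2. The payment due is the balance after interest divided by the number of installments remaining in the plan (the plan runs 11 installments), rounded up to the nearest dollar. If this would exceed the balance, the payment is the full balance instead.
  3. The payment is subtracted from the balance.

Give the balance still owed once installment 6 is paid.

$341.95

Installment 1: opening $684.95; interest $11.00 → $695.95; payment $64.00; balance $631.95
Installment 2: opening $631.95; interest $11.00 → $642.95; payment $65.00; balance $577.95
Installment 3: opening $577.95; interest $10.00 → $587.95; payment $66.00; balance $521.95
Installment 4: opening $521.95; interest $9.00 → $530.95; payment $67.00; balance $463.95
Installment 5: opening $463.95; interest $8.00 → $471.95; payment $68.00; balance $403.95
Installment 6: opening $403.95; interest $7.00 → $410.95; payment $69.00; balance $341.95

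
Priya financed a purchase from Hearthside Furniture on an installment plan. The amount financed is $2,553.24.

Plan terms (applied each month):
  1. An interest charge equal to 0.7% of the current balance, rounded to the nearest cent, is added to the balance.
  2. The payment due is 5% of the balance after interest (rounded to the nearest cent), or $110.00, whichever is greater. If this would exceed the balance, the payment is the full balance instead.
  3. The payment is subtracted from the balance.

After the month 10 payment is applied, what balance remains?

# | Opening | Interest | Payment | End bal
1 | $2,553.24 | $17.87 | $128.56 | $2,442.55
2 | $2,442.55 | $17.10 | $122.98 | $2,336.67
3 | $2,336.67 | $16.36 | $117.65 | $2,235.38
4 | $2,235.38 | $15.65 | $112.55 | $2,138.48
5 | $2,138.48 | $14.97 | $110.00 | $2,043.45
6 | $2,043.45 | $14.30 | $110.00 | $1,947.75
7 | $1,947.75 | $13.63 | $110.00 | $1,851.38
8 | $1,851.38 | $12.96 | $110.00 | $1,754.34
9 | $1,754.34 | $12.28 | $110.00 | $1,656.62
10 | $1,656.62 | $11.60 | $110.00 | $1,558.22

$1,558.22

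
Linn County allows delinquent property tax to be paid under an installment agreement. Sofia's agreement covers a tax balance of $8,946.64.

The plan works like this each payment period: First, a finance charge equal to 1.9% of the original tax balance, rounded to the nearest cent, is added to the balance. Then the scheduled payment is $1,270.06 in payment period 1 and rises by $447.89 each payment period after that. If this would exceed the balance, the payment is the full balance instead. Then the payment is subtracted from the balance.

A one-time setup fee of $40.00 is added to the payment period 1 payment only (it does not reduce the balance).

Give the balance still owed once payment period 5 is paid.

$0.00

# | Opening | Interest | Payment | Fee | End bal
1 | $8,946.64 | $169.99 | $1,270.06 | $40.00 | $7,846.57
2 | $7,846.57 | $169.99 | $1,717.95 | — | $6,298.61
3 | $6,298.61 | $169.99 | $2,165.84 | — | $4,302.76
4 | $4,302.76 | $169.99 | $2,613.73 | — | $1,859.02
5 | $1,859.02 | $169.99 | $2,029.01 | — | $0.00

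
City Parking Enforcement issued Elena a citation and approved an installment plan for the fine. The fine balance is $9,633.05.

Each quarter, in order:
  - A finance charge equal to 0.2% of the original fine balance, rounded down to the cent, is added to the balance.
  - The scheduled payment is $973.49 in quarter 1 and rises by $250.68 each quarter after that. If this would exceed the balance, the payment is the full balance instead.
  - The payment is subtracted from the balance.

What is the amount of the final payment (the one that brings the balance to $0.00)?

# | Opening | Interest | Payment | End bal
1 | $9,633.05 | $19.26 | $973.49 | $8,678.82
2 | $8,678.82 | $19.26 | $1,224.17 | $7,473.91
3 | $7,473.91 | $19.26 | $1,474.85 | $6,018.32
4 | $6,018.32 | $19.26 | $1,725.53 | $4,312.05
5 | $4,312.05 | $19.26 | $1,976.21 | $2,355.10
6 | $2,355.10 | $19.26 | $2,226.89 | $147.47
7 | $147.47 | $19.26 | $166.73 | $0.00

$166.73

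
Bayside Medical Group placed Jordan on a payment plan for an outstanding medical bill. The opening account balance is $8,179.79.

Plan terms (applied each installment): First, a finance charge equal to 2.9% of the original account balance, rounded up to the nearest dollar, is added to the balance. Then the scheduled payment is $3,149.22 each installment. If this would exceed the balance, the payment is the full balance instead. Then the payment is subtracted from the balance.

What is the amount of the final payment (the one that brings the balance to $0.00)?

$2,595.35

# | Opening | Interest | Payment | End bal
1 | $8,179.79 | $238.00 | $3,149.22 | $5,268.57
2 | $5,268.57 | $238.00 | $3,149.22 | $2,357.35
3 | $2,357.35 | $238.00 | $2,595.35 | $0.00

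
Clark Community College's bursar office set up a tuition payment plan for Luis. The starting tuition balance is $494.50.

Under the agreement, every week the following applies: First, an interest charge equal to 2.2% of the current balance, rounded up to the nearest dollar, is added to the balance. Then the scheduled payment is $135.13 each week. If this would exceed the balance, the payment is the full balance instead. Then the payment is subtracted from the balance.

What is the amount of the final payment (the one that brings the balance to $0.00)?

$118.11

# | Opening | Interest | Payment | End bal
1 | $494.50 | $11.00 | $135.13 | $370.37
2 | $370.37 | $9.00 | $135.13 | $244.24
3 | $244.24 | $6.00 | $135.13 | $115.11
4 | $115.11 | $3.00 | $118.11 | $0.00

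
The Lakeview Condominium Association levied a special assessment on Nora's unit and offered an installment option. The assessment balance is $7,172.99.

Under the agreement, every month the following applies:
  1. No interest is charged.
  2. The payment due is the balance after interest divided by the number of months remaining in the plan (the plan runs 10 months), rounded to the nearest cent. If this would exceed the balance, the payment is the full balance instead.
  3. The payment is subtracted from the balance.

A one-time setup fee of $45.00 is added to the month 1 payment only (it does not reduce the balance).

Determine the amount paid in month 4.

Month 1: opening $7,172.99; payment $717.30 (+ $45.00 fee); balance $6,455.69
Month 2: opening $6,455.69; payment $717.30; balance $5,738.39
Month 3: opening $5,738.39; payment $717.30; balance $5,021.09
Month 4: opening $5,021.09; payment $717.30; balance $4,303.79

$717.30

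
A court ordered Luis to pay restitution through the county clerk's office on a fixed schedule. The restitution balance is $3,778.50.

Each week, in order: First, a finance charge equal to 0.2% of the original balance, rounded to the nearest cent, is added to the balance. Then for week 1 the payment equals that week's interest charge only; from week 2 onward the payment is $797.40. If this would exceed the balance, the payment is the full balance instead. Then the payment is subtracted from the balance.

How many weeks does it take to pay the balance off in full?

6

Week 1: $3,778.50 +$7.56 interest = $3,786.06; pay $7.56 → $3,778.50
Week 2: $3,778.50 +$7.56 interest = $3,786.06; pay $797.40 → $2,988.66
Week 3: $2,988.66 +$7.56 interest = $2,996.22; pay $797.40 → $2,198.82
Week 4: $2,198.82 +$7.56 interest = $2,206.38; pay $797.40 → $1,408.98
Week 5: $1,408.98 +$7.56 interest = $1,416.54; pay $797.40 → $619.14
Week 6: $619.14 +$7.56 interest = $626.70; pay $626.70 → $0.00
Balance reaches $0.00 in week 6.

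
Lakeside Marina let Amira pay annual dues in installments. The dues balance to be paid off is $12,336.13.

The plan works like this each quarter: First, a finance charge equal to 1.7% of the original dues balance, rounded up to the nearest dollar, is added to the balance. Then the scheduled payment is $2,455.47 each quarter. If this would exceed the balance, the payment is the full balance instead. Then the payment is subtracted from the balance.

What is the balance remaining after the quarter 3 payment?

$5,599.72

Quarter 1: opening $12,336.13; interest $210.00 → $12,546.13; payment $2,455.47; balance $10,090.66
Quarter 2: opening $10,090.66; interest $210.00 → $10,300.66; payment $2,455.47; balance $7,845.19
Quarter 3: opening $7,845.19; interest $210.00 → $8,055.19; payment $2,455.47; balance $5,599.72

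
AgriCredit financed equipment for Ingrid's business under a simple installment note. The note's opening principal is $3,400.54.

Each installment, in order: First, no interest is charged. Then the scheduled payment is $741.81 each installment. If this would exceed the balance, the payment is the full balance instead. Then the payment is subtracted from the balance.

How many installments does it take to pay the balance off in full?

5

Installment 1: opening $3,400.54; payment $741.81; balance $2,658.73
Installment 2: opening $2,658.73; payment $741.81; balance $1,916.92
Installment 3: opening $1,916.92; payment $741.81; balance $1,175.11
Installment 4: opening $1,175.11; payment $741.81; balance $433.30
Installment 5: opening $433.30; payment $433.30; balance $0.00
Balance reaches $0.00 in installment 5.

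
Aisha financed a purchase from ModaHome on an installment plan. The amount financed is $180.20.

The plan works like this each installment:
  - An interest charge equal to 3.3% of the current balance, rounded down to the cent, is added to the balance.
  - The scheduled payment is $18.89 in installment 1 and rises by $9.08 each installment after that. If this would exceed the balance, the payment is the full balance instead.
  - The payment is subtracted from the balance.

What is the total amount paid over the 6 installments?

$203.00

Installment 1: opening $180.20; interest $5.94 → $186.14; payment $18.89; balance $167.25
Installment 2: opening $167.25; interest $5.51 → $172.76; payment $27.97; balance $144.79
Installment 3: opening $144.79; interest $4.77 → $149.56; payment $37.05; balance $112.51
Installment 4: opening $112.51; interest $3.71 → $116.22; payment $46.13; balance $70.09
Installment 5: opening $70.09; interest $2.31 → $72.40; payment $55.21; balance $17.19
Installment 6: opening $17.19; interest $0.56 → $17.75; payment $17.75; balance $0.00
Total paid: $203.00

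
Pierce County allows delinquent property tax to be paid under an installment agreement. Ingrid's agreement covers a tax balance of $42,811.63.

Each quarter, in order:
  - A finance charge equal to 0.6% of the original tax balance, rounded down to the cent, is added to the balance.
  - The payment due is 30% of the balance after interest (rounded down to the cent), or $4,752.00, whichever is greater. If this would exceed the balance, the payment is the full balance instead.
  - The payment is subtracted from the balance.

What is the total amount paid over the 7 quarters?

Quarter 1: $42,811.63 +$256.86 interest = $43,068.49; pay $12,920.54 → $30,147.95
Quarter 2: $30,147.95 +$256.86 interest = $30,404.81; pay $9,121.44 → $21,283.37
Quarter 3: $21,283.37 +$256.86 interest = $21,540.23; pay $6,462.06 → $15,078.17
Quarter 4: $15,078.17 +$256.86 interest = $15,335.03; pay $4,752.00 → $10,583.03
Quarter 5: $10,583.03 +$256.86 interest = $10,839.89; pay $4,752.00 → $6,087.89
Quarter 6: $6,087.89 +$256.86 interest = $6,344.75; pay $4,752.00 → $1,592.75
Quarter 7: $1,592.75 +$256.86 interest = $1,849.61; pay $1,849.61 → $0.00
Total paid: $44,609.65

$44,609.65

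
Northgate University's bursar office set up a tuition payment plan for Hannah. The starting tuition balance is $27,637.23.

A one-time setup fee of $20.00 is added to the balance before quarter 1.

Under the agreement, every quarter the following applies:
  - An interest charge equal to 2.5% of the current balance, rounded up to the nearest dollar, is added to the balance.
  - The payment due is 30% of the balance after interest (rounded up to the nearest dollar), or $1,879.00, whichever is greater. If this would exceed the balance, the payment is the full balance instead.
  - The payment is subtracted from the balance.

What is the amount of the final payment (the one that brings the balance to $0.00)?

Quarter 1: opening $27,657.23; interest $692.00 → $28,349.23; payment $8,505.00; balance $19,844.23
Quarter 2: opening $19,844.23; interest $497.00 → $20,341.23; payment $6,103.00; balance $14,238.23
Quarter 3: opening $14,238.23; interest $356.00 → $14,594.23; payment $4,379.00; balance $10,215.23
Quarter 4: opening $10,215.23; interest $256.00 → $10,471.23; payment $3,142.00; balance $7,329.23
Quarter 5: opening $7,329.23; interest $184.00 → $7,513.23; payment $2,254.00; balance $5,259.23
Quarter 6: opening $5,259.23; interest $132.00 → $5,391.23; payment $1,879.00; balance $3,512.23
Quarter 7: opening $3,512.23; interest $88.00 → $3,600.23; payment $1,879.00; balance $1,721.23
Quarter 8: opening $1,721.23; interest $44.00 → $1,765.23; payment $1,765.23; balance $0.00

$1,765.23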